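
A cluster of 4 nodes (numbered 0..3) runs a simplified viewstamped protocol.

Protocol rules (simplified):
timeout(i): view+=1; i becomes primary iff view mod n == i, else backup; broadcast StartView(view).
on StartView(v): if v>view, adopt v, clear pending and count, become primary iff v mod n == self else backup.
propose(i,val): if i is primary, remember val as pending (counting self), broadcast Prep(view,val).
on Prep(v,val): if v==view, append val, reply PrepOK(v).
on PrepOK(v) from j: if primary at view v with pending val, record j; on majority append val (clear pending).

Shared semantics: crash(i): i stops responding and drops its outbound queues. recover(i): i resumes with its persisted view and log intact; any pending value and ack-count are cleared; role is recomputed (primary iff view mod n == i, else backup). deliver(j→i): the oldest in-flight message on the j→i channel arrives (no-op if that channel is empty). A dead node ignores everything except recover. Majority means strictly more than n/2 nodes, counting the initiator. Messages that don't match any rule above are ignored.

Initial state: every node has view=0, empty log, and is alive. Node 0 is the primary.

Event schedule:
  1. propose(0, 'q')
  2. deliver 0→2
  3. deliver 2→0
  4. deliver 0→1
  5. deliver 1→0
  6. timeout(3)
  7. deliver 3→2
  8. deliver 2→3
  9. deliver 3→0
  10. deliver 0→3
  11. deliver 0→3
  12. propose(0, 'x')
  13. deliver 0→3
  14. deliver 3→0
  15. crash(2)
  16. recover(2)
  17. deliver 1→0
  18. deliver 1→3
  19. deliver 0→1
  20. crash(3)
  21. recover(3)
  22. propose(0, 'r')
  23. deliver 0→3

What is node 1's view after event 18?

after 1 — propose(0,'q'): ·
after 2 — deliver 0→2: n2:back/v0/[q]
after 3 — deliver 2→0: ·
after 4 — deliver 0→1: n1:back/v0/[q]
after 5 — deliver 1→0: n0:prim/v0/[q]
after 6 — timeout(3): n3:back/v1/[-]
after 7 — deliver 3→2: n2:back/v1/[q]
after 8 — deliver 2→3: ·
after 9 — deliver 3→0: n0:back/v1/[q]
after 10 — deliver 0→3: ·
after 11 — deliver 0→3: ·
after 12 — propose(0,'x'): ·
after 13 — deliver 0→3: ·
after 14 — deliver 3→0: ·
after 15 — crash(2): n2:✗back/v1/[q]
after 16 — recover(2): n2:back/v1/[q]
after 17 — deliver 1→0: ·
after 18 — deliver 1→3: ·

0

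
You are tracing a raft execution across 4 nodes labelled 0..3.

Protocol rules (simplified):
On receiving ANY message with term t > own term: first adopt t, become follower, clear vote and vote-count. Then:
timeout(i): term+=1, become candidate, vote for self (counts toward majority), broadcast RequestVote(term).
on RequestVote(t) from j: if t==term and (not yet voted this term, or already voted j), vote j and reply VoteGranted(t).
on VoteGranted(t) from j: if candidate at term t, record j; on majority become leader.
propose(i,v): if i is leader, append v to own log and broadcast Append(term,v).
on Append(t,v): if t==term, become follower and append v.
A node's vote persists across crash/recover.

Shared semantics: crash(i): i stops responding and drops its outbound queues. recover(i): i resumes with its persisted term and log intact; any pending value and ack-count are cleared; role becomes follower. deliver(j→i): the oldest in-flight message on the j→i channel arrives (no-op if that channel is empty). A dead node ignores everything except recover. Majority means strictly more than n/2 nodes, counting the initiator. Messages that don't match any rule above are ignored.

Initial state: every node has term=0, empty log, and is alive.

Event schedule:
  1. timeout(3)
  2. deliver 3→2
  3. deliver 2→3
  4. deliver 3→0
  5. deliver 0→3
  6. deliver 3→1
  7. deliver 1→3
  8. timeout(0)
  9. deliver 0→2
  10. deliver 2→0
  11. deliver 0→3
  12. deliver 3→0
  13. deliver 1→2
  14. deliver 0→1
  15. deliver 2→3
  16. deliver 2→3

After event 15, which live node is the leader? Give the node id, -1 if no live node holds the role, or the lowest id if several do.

0

1. timeout(3):  <3:cand t1 ->
2. deliver 3→2:  <2:foll t1 ->
3. deliver 2→3:  nop
4. deliver 3→0:  <0:foll t1 ->
5. deliver 0→3:  <3:lead t1 ->
6. deliver 3→1:  <1:foll t1 ->
7. deliver 1→3:  nop
8. timeout(0):  <0:cand t2 ->
9. deliver 0→2:  <2:foll t2 ->
10. deliver 2→0:  nop
11. deliver 0→3:  <3:foll t2 ->
12. deliver 3→0:  <0:lead t2 ->
13. deliver 1→2:  nop
14. deliver 0→1:  <1:foll t2 ->
15. deliver 2→3:  nop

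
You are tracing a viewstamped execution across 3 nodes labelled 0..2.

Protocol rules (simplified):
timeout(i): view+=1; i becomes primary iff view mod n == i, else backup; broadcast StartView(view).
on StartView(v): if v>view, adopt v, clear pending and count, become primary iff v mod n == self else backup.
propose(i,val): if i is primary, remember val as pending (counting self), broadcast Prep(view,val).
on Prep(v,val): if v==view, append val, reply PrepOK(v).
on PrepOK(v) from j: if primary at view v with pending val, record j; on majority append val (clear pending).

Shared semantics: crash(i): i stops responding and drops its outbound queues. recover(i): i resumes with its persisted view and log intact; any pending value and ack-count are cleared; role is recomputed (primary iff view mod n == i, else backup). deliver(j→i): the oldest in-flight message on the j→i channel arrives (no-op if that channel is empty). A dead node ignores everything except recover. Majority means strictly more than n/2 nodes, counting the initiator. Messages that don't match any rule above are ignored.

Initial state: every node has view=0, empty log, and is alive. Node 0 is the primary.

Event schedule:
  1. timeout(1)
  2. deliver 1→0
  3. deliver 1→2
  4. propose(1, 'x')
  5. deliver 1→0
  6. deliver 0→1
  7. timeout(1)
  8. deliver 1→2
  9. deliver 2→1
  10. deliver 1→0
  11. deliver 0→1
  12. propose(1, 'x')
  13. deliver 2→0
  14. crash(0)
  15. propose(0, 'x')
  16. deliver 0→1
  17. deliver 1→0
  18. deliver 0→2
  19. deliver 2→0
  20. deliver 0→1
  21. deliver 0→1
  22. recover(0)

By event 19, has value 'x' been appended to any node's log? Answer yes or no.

yes

1. timeout(1):  <1:prim v1 ->
2. deliver 1→0:  <0:back v1 ->
3. deliver 1→2:  <2:back v1 ->
4. propose(1,'x'):  nop
5. deliver 1→0:  <0:back v1 x>
6. deliver 0→1:  <1:prim v1 x>
7. timeout(1):  <1:back v2 x>
8. deliver 1→2:  <2:back v1 x>
9. deliver 2→1:  nop
10. deliver 1→0:  <0:back v2 x>
11. deliver 0→1:  nop
12. propose(1,'x'):  nop
13. deliver 2→0:  nop
14. crash(0):  <0:✗back v2 x>
15. propose(0,'x'):  nop
16. deliver 0→1:  nop
17. deliver 1→0:  nop
18. deliver 0→2:  nop
19. deliver 2→0:  nop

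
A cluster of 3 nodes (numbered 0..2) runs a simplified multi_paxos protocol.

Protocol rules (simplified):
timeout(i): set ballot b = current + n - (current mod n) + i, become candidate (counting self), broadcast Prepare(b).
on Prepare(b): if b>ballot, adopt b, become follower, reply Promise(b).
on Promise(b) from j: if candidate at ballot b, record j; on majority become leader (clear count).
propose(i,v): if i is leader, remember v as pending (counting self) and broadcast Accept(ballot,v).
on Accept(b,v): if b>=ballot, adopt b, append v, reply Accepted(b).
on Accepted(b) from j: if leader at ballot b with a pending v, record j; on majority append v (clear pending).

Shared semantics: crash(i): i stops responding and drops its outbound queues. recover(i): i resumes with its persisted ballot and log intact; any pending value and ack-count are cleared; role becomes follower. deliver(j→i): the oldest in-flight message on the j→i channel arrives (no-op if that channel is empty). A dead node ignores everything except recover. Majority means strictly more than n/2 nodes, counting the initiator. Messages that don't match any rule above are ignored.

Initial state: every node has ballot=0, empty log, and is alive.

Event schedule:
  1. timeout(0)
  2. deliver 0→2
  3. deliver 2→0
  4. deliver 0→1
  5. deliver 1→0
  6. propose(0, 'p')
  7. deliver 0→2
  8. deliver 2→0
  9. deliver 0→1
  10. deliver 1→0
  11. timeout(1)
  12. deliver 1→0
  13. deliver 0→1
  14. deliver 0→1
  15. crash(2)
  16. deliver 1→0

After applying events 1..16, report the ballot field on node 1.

[1] timeout(0) → N0(cand b3 [-])
[2] deliver 0→2 → N2(foll b3 [-])
[3] deliver 2→0 → N0(lead b3 [-])
[4] deliver 0→1 → N1(foll b3 [-])
[5] deliver 1→0 → ∅
[6] propose(0,'p') → ∅
[7] deliver 0→2 → N2(foll b3 [p])
[8] deliver 2→0 → N0(lead b3 [p])
[9] deliver 0→1 → N1(foll b3 [p])
[10] deliver 1→0 → ∅
[11] timeout(1) → N1(cand b7 [p])
[12] deliver 1→0 → N0(foll b7 [p])
[13] deliver 0→1 → N1(lead b7 [p])
[14] deliver 0→1 → ∅
[15] crash(2) → N2(✗foll b3 [p])
[16] deliver 1→0 → ∅

7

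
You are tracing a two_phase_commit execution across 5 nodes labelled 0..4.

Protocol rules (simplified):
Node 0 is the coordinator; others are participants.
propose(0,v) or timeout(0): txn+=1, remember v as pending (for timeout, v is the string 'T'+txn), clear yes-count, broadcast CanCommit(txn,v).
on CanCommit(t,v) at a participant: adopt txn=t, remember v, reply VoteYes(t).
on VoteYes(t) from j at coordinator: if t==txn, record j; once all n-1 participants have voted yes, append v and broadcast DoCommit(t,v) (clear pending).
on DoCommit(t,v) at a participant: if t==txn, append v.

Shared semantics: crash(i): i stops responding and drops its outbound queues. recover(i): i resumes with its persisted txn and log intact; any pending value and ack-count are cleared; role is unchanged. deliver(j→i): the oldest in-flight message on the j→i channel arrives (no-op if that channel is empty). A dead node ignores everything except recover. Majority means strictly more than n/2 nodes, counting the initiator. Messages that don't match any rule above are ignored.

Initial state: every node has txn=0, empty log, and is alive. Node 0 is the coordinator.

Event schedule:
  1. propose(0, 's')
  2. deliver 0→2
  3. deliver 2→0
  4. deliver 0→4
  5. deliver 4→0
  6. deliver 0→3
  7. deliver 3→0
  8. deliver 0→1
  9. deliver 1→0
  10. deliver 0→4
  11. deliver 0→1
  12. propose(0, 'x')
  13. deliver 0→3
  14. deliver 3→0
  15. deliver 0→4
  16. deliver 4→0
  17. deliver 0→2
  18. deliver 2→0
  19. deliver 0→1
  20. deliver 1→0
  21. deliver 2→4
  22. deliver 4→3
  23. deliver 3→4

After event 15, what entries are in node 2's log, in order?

empty

[1] propose(0,'s') → N0(coor t1 [-])
[2] deliver 0→2 → N2(part t1 [-])
[3] deliver 2→0 → ∅
[4] deliver 0→4 → N4(part t1 [-])
[5] deliver 4→0 → ∅
[6] deliver 0→3 → N3(part t1 [-])
[7] deliver 3→0 → ∅
[8] deliver 0→1 → N1(part t1 [-])
[9] deliver 1→0 → N0(coor t1 [s])
[10] deliver 0→4 → N4(part t1 [s])
[11] deliver 0→1 → N1(part t1 [s])
[12] propose(0,'x') → N0(coor t2 [s])
[13] deliver 0→3 → N3(part t1 [s])
[14] deliver 3→0 → ∅
[15] deliver 0→4 → N4(part t2 [s])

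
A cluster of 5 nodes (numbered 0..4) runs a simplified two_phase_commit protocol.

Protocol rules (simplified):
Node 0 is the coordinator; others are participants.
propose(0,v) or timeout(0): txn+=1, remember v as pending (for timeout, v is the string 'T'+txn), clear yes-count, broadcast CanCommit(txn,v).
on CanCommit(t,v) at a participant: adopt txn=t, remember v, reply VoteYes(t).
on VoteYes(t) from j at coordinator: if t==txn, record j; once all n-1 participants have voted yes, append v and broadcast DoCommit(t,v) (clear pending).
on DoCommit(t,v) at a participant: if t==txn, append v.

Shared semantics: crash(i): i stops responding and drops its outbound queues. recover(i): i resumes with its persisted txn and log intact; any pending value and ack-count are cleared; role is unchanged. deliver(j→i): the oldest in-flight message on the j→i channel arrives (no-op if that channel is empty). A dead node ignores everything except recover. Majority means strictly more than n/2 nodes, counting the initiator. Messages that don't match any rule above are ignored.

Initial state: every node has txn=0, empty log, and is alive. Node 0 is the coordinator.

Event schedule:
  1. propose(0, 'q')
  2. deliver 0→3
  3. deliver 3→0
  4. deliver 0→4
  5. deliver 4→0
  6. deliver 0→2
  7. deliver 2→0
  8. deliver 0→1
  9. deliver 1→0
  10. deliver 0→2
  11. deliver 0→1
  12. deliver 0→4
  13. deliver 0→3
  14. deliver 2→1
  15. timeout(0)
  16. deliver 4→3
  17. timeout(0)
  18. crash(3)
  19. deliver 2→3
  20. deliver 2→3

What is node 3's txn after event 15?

1. propose(0,'q'):  <0:coor t1 ->
2. deliver 0→3:  <3:part t1 ->
3. deliver 3→0:  nop
4. deliver 0→4:  <4:part t1 ->
5. deliver 4→0:  nop
6. deliver 0→2:  <2:part t1 ->
7. deliver 2→0:  nop
8. deliver 0→1:  <1:part t1 ->
9. deliver 1→0:  <0:coor t1 q>
10. deliver 0→2:  <2:part t1 q>
11. deliver 0→1:  <1:part t1 q>
12. deliver 0→4:  <4:part t1 q>
13. deliver 0→3:  <3:part t1 q>
14. deliver 2→1:  nop
15. timeout(0):  <0:coor t2 q>

1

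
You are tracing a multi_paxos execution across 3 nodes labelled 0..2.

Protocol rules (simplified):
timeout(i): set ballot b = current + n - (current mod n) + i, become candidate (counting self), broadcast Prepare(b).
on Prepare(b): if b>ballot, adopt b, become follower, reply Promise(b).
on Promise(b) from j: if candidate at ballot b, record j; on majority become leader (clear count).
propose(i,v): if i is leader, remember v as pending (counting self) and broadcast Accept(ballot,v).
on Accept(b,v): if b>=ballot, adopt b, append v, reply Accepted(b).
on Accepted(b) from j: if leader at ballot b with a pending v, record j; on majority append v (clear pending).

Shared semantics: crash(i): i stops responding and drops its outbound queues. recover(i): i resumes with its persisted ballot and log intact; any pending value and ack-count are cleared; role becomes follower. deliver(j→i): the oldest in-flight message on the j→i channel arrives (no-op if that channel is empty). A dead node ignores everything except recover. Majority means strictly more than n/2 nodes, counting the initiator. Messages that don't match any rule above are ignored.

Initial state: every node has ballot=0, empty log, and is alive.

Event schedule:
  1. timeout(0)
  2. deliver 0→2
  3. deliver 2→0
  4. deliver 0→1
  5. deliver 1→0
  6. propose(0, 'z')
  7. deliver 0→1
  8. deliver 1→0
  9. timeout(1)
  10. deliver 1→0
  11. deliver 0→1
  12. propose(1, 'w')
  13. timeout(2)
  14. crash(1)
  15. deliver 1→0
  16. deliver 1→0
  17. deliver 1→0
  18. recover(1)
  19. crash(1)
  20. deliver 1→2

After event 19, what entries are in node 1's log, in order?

z

after 1 — timeout(0): n0:cand/b3/[-]
after 2 — deliver 0→2: n2:foll/b3/[-]
after 3 — deliver 2→0: n0:lead/b3/[-]
after 4 — deliver 0→1: n1:foll/b3/[-]
after 5 — deliver 1→0: ·
after 6 — propose(0,'z'): ·
after 7 — deliver 0→1: n1:foll/b3/[z]
after 8 — deliver 1→0: n0:lead/b3/[z]
after 9 — timeout(1): n1:cand/b7/[z]
after 10 — deliver 1→0: n0:foll/b7/[z]
after 11 — deliver 0→1: n1:lead/b7/[z]
after 12 — propose(1,'w'): ·
after 13 — timeout(2): n2:cand/b8/[-]
after 14 — crash(1): n1:✗lead/b7/[z]
after 15 — deliver 1→0: ·
after 16 — deliver 1→0: ·
after 17 — deliver 1→0: ·
after 18 — recover(1): n1:foll/b7/[z]
after 19 — crash(1): n1:✗foll/b7/[z]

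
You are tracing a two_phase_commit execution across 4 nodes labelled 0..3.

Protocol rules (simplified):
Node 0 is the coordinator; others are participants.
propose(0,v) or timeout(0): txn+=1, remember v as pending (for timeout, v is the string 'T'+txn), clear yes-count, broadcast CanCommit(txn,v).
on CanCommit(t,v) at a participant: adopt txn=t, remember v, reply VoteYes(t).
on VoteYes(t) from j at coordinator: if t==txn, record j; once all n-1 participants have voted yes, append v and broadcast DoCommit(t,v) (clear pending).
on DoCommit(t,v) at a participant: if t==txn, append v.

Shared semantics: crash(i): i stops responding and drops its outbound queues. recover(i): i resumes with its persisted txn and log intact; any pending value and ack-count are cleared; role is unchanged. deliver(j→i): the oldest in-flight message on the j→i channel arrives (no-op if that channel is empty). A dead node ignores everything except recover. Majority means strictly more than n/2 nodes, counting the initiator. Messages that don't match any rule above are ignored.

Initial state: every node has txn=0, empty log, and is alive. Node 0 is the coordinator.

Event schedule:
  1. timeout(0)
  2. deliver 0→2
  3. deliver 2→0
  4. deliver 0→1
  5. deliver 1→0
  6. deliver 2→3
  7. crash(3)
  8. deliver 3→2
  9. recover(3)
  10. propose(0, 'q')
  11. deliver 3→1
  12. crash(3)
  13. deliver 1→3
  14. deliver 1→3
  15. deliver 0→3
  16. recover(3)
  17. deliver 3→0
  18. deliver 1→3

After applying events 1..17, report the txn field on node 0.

2

[1] timeout(0) → N0(coor t1 [-])
[2] deliver 0→2 → N2(part t1 [-])
[3] deliver 2→0 → ∅
[4] deliver 0→1 → N1(part t1 [-])
[5] deliver 1→0 → ∅
[6] deliver 2→3 → ∅
[7] crash(3) → N3(✗part t0 [-])
[8] deliver 3→2 → ∅
[9] recover(3) → N3(part t0 [-])
[10] propose(0,'q') → N0(coor t2 [-])
[11] deliver 3→1 → ∅
[12] crash(3) → N3(✗part t0 [-])
[13] deliver 1→3 → ∅
[14] deliver 1→3 → ∅
[15] deliver 0→3 → ∅
[16] recover(3) → N3(part t0 [-])
[17] deliver 3→0 → ∅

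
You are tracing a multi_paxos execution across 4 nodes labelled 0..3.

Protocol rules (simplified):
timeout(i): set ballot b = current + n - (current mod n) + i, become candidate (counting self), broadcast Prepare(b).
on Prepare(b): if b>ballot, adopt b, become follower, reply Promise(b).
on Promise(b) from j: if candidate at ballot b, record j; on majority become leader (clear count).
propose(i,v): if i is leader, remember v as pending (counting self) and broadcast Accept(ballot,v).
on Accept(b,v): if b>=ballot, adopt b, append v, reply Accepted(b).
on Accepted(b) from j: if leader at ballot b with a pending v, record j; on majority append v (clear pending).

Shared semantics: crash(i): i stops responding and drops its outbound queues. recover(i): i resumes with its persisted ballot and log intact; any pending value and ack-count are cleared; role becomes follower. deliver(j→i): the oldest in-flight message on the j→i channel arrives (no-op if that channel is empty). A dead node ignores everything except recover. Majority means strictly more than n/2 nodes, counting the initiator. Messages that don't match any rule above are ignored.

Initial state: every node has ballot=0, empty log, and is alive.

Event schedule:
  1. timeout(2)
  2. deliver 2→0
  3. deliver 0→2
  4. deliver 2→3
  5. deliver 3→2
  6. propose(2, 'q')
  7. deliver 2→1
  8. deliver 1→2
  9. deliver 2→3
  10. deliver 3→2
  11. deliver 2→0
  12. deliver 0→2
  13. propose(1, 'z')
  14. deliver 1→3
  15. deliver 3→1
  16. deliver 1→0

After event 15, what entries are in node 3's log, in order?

q

e1 timeout(2): 2[cand,b=6,-]
e2 deliver 2→0: 0[foll,b=6,-]
e3 deliver 0→2: ·
e4 deliver 2→3: 3[foll,b=6,-]
e5 deliver 3→2: 2[lead,b=6,-]
e6 propose(2,'q'): ·
e7 deliver 2→1: 1[foll,b=6,-]
e8 deliver 1→2: ·
e9 deliver 2→3: 3[foll,b=6,q]
e10 deliver 3→2: ·
e11 deliver 2→0: 0[foll,b=6,q]
e12 deliver 0→2: 2[lead,b=6,q]
e13 propose(1,'z'): ·
e14 deliver 1→3: ·
e15 deliver 3→1: ·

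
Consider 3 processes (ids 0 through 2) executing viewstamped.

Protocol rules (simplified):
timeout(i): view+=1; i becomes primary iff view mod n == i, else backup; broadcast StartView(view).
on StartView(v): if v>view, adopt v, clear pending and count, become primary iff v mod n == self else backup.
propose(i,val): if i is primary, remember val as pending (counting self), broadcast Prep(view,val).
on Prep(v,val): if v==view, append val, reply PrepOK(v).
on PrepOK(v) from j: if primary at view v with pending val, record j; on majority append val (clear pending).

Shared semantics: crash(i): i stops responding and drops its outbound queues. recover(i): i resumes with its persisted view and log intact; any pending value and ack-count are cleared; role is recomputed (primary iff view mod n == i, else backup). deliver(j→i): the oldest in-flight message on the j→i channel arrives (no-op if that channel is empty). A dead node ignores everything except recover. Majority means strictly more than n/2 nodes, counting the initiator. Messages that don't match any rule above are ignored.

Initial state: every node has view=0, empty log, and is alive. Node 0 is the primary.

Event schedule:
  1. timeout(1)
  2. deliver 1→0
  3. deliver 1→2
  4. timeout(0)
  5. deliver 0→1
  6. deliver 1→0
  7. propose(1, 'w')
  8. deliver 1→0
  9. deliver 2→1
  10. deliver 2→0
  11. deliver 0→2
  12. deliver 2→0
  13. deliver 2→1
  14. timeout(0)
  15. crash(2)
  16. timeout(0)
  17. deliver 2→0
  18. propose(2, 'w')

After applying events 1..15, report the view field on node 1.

2

[1] timeout(1) → N1(prim v1 [-])
[2] deliver 1→0 → N0(back v1 [-])
[3] deliver 1→2 → N2(back v1 [-])
[4] timeout(0) → N0(back v2 [-])
[5] deliver 0→1 → N1(back v2 [-])
[6] deliver 1→0 → ∅
[7] propose(1,'w') → ∅
[8] deliver 1→0 → ∅
[9] deliver 2→1 → ∅
[10] deliver 2→0 → ∅
[11] deliver 0→2 → N2(prim v2 [-])
[12] deliver 2→0 → ∅
[13] deliver 2→1 → ∅
[14] timeout(0) → N0(prim v3 [-])
[15] crash(2) → N2(✗prim v2 [-])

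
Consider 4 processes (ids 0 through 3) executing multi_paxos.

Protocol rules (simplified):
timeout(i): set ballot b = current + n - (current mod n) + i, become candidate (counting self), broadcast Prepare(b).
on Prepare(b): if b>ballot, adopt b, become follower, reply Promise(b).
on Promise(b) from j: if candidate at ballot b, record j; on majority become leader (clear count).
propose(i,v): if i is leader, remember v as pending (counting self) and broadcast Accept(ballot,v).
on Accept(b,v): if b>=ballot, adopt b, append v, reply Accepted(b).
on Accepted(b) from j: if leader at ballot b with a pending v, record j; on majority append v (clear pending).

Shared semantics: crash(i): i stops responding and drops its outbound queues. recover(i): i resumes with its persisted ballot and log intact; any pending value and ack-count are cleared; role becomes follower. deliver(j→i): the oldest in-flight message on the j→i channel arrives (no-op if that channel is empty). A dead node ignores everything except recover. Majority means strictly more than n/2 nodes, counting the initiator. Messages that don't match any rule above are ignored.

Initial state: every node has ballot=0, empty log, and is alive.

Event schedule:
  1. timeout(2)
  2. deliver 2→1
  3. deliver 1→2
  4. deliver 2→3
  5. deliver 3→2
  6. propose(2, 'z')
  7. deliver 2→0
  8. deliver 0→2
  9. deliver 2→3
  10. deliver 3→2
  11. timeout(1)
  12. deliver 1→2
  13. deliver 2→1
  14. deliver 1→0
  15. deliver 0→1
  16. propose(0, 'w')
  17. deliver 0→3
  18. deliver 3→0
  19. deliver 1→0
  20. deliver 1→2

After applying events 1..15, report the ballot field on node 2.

9

[1] timeout(2) → N2(cand b6 [-])
[2] deliver 2→1 → N1(foll b6 [-])
[3] deliver 1→2 → ∅
[4] deliver 2→3 → N3(foll b6 [-])
[5] deliver 3→2 → N2(lead b6 [-])
[6] propose(2,'z') → ∅
[7] deliver 2→0 → N0(foll b6 [-])
[8] deliver 0→2 → ∅
[9] deliver 2→3 → N3(foll b6 [z])
[10] deliver 3→2 → ∅
[11] timeout(1) → N1(cand b9 [-])
[12] deliver 1→2 → N2(foll b9 [-])
[13] deliver 2→1 → ∅
[14] deliver 1→0 → N0(foll b9 [-])
[15] deliver 0→1 → ∅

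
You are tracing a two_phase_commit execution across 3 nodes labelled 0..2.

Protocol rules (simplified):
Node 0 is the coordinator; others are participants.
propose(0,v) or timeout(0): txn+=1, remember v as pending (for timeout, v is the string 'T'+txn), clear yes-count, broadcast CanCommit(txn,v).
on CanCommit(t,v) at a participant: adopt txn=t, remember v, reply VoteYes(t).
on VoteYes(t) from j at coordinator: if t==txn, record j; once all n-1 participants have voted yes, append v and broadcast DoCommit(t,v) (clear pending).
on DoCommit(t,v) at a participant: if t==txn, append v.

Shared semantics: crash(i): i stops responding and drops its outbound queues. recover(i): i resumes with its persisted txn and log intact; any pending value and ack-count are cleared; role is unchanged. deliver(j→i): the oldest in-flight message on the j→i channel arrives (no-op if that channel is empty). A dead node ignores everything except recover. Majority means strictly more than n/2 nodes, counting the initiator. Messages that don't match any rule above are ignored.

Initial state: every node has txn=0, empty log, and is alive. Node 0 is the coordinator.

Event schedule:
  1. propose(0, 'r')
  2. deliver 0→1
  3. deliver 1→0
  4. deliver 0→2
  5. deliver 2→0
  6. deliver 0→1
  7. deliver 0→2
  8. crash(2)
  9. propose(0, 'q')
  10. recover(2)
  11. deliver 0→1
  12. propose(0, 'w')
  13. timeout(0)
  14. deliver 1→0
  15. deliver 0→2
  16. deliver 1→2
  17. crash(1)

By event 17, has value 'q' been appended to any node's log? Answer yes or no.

1. propose(0,'r'):  <0:coor t1 ->
2. deliver 0→1:  <1:part t1 ->
3. deliver 1→0:  nop
4. deliver 0→2:  <2:part t1 ->
5. deliver 2→0:  <0:coor t1 r>
6. deliver 0→1:  <1:part t1 r>
7. deliver 0→2:  <2:part t1 r>
8. crash(2):  <2:✗part t1 r>
9. propose(0,'q'):  <0:coor t2 r>
10. recover(2):  <2:part t1 r>
11. deliver 0→1:  <1:part t2 r>
12. propose(0,'w'):  <0:coor t3 r>
13. timeout(0):  <0:coor t4 r>
14. deliver 1→0:  nop
15. deliver 0→2:  <2:part t2 r>
16. deliver 1→2:  nop
17. crash(1):  <1:✗part t2 r>

no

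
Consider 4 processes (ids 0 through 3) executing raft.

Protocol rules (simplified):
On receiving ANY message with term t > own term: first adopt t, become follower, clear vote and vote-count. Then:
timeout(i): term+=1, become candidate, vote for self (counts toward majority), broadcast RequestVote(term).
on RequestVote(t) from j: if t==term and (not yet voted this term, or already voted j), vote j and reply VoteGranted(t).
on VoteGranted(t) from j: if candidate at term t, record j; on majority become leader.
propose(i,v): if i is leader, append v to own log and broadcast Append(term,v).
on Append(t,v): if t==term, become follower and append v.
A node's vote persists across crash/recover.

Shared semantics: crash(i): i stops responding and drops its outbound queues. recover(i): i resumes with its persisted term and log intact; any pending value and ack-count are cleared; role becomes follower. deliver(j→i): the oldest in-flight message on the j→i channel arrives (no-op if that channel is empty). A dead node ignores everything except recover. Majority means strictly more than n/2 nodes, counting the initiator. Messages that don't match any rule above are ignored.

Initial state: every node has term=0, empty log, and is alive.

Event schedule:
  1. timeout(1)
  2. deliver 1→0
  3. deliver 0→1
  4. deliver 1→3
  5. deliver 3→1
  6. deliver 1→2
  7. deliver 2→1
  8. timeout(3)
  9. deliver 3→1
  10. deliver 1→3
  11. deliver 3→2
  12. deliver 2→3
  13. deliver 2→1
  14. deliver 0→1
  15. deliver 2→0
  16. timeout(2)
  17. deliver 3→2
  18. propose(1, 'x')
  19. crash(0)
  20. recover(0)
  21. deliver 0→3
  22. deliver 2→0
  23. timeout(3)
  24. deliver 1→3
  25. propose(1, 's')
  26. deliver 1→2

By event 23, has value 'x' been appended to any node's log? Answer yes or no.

e1 timeout(1): 1[cand,t=1,-]
e2 deliver 1→0: 0[foll,t=1,-]
e3 deliver 0→1: ·
e4 deliver 1→3: 3[foll,t=1,-]
e5 deliver 3→1: 1[lead,t=1,-]
e6 deliver 1→2: 2[foll,t=1,-]
e7 deliver 2→1: ·
e8 timeout(3): 3[cand,t=2,-]
e9 deliver 3→1: 1[foll,t=2,-]
e10 deliver 1→3: ·
e11 deliver 3→2: 2[foll,t=2,-]
e12 deliver 2→3: 3[lead,t=2,-]
e13 deliver 2→1: ·
e14 deliver 0→1: ·
e15 deliver 2→0: ·
e16 timeout(2): 2[cand,t=3,-]
e17 deliver 3→2: ·
e18 propose(1,'x'): ·
e19 crash(0): 0[✗foll,t=1,-]
e20 recover(0): 0[foll,t=1,-]
e21 deliver 0→3: ·
e22 deliver 2→0: 0[foll,t=3,-]
e23 timeout(3): 3[cand,t=3,-]

no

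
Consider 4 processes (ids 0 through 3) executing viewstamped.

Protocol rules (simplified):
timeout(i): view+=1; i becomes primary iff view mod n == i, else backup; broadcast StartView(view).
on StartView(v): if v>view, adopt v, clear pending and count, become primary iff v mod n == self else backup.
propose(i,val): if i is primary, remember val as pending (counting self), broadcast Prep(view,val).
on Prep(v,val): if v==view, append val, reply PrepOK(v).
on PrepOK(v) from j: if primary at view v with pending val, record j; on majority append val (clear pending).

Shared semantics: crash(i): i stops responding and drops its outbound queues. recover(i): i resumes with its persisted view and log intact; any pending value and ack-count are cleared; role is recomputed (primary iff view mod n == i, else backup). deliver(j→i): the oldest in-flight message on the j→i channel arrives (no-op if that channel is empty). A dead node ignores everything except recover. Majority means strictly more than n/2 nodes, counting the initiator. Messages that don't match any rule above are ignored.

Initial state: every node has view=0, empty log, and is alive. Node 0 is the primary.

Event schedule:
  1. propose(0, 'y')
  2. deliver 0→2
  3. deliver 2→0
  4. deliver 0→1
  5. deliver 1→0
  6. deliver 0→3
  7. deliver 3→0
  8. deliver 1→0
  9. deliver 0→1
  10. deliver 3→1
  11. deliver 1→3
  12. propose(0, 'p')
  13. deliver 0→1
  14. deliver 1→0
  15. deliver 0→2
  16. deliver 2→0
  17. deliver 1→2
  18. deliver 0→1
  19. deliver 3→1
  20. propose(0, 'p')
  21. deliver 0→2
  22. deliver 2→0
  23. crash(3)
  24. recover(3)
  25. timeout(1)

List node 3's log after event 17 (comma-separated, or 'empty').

[1] propose(0,'y') → ∅
[2] deliver 0→2 → N2(back v0 [y])
[3] deliver 2→0 → ∅
[4] deliver 0→1 → N1(back v0 [y])
[5] deliver 1→0 → N0(prim v0 [y])
[6] deliver 0→3 → N3(back v0 [y])
[7] deliver 3→0 → ∅
[8] deliver 1→0 → ∅
[9] deliver 0→1 → ∅
[10] deliver 3→1 → ∅
[11] deliver 1→3 → ∅
[12] propose(0,'p') → ∅
[13] deliver 0→1 → N1(back v0 [y,p])
[14] deliver 1→0 → ∅
[15] deliver 0→2 → N2(back v0 [y,p])
[16] deliver 2→0 → N0(prim v0 [y,p])
[17] deliver 1→2 → ∅

y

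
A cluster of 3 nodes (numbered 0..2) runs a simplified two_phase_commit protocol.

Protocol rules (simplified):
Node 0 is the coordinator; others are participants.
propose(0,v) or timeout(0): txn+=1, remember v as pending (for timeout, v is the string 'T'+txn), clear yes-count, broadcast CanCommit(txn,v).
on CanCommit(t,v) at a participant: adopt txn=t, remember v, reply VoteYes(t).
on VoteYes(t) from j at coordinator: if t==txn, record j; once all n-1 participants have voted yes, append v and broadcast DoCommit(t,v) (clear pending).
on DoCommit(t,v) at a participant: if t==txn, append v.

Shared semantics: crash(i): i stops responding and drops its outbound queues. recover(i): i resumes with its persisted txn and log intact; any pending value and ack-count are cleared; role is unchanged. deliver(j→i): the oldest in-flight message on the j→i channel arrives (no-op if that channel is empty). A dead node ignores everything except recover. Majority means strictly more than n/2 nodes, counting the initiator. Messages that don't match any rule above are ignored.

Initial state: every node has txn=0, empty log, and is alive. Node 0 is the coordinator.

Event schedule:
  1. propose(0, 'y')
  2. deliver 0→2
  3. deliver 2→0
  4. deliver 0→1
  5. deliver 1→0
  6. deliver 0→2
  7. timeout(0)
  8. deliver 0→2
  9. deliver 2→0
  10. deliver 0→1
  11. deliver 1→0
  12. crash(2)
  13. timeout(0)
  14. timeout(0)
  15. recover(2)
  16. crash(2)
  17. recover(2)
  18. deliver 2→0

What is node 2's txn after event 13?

2

step 1 propose(0,'y'): 0={coor,t=1,log=-}
step 2 deliver 0→2: 2={part,t=1,log=-}
step 3 deliver 2→0: —
step 4 deliver 0→1: 1={part,t=1,log=-}
step 5 deliver 1→0: 0={coor,t=1,log=y}
step 6 deliver 0→2: 2={part,t=1,log=y}
step 7 timeout(0): 0={coor,t=2,log=y}
step 8 deliver 0→2: 2={part,t=2,log=y}
step 9 deliver 2→0: —
step 10 deliver 0→1: 1={part,t=1,log=y}
step 11 deliver 1→0: —
step 12 crash(2): 2={✗part,t=2,log=y}
step 13 timeout(0): 0={coor,t=3,log=y}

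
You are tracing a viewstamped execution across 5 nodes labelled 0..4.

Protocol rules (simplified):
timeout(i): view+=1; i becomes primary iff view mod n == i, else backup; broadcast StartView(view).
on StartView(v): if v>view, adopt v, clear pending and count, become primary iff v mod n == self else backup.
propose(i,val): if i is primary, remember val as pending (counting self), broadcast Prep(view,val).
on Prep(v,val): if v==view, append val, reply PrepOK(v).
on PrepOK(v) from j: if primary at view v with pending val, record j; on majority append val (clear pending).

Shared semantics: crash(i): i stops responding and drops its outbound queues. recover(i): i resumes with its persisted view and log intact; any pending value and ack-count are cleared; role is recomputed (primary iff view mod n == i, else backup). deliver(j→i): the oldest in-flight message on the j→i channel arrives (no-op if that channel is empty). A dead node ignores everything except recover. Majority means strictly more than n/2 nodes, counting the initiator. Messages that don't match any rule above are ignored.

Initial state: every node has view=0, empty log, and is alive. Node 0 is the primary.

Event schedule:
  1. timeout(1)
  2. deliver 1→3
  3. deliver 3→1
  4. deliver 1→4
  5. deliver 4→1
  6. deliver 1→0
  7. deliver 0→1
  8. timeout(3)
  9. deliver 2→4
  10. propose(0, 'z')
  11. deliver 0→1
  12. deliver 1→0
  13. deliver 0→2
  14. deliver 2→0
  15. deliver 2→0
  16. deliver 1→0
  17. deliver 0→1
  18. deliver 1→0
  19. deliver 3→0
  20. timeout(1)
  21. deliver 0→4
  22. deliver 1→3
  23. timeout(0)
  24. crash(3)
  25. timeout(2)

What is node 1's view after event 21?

2

after 1 — timeout(1): n1:prim/v1/[-]
after 2 — deliver 1→3: n3:back/v1/[-]
after 3 — deliver 3→1: ·
after 4 — deliver 1→4: n4:back/v1/[-]
after 5 — deliver 4→1: ·
after 6 — deliver 1→0: n0:back/v1/[-]
after 7 — deliver 0→1: ·
after 8 — timeout(3): n3:back/v2/[-]
after 9 — deliver 2→4: ·
after 10 — propose(0,'z'): ·
after 11 — deliver 0→1: ·
after 12 — deliver 1→0: ·
after 13 — deliver 0→2: ·
after 14 — deliver 2→0: ·
after 15 — deliver 2→0: ·
after 16 — deliver 1→0: ·
after 17 — deliver 0→1: ·
after 18 — deliver 1→0: ·
after 19 — deliver 3→0: n0:back/v2/[-]
after 20 — timeout(1): n1:back/v2/[-]
after 21 — deliver 0→4: ·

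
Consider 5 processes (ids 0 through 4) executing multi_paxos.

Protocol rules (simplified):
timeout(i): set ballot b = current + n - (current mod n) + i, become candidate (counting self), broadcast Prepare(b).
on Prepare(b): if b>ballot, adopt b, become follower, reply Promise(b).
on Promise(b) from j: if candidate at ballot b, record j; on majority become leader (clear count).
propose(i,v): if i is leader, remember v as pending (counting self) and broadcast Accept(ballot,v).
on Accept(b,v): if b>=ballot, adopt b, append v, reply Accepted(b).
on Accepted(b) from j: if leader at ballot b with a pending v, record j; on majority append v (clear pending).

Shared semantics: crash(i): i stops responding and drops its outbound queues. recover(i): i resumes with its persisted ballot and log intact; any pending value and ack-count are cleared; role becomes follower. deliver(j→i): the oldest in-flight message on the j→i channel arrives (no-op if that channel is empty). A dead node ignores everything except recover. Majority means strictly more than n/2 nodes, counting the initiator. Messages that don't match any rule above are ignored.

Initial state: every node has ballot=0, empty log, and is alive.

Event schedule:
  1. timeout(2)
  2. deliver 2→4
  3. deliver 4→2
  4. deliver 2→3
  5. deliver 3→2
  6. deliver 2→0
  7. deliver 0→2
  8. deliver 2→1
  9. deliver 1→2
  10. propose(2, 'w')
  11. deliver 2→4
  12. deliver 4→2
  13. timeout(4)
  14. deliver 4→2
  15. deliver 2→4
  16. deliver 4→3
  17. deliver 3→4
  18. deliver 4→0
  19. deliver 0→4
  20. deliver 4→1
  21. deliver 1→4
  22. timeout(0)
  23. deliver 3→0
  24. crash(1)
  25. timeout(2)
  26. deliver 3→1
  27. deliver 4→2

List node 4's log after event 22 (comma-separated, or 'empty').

w

step 1 timeout(2): 2={cand,b=7,log=-}
step 2 deliver 2→4: 4={foll,b=7,log=-}
step 3 deliver 4→2: —
step 4 deliver 2→3: 3={foll,b=7,log=-}
step 5 deliver 3→2: 2={lead,b=7,log=-}
step 6 deliver 2→0: 0={foll,b=7,log=-}
step 7 deliver 0→2: —
step 8 deliver 2→1: 1={foll,b=7,log=-}
step 9 deliver 1→2: —
step 10 propose(2,'w'): —
step 11 deliver 2→4: 4={foll,b=7,log=w}
step 12 deliver 4→2: —
step 13 timeout(4): 4={cand,b=14,log=w}
step 14 deliver 4→2: 2={foll,b=14,log=-}
step 15 deliver 2→4: —
step 16 deliver 4→3: 3={foll,b=14,log=-}
step 17 deliver 3→4: 4={lead,b=14,log=w}
step 18 deliver 4→0: 0={foll,b=14,log=-}
step 19 deliver 0→4: —
step 20 deliver 4→1: 1={foll,b=14,log=-}
step 21 deliver 1→4: —
step 22 timeout(0): 0={cand,b=15,log=-}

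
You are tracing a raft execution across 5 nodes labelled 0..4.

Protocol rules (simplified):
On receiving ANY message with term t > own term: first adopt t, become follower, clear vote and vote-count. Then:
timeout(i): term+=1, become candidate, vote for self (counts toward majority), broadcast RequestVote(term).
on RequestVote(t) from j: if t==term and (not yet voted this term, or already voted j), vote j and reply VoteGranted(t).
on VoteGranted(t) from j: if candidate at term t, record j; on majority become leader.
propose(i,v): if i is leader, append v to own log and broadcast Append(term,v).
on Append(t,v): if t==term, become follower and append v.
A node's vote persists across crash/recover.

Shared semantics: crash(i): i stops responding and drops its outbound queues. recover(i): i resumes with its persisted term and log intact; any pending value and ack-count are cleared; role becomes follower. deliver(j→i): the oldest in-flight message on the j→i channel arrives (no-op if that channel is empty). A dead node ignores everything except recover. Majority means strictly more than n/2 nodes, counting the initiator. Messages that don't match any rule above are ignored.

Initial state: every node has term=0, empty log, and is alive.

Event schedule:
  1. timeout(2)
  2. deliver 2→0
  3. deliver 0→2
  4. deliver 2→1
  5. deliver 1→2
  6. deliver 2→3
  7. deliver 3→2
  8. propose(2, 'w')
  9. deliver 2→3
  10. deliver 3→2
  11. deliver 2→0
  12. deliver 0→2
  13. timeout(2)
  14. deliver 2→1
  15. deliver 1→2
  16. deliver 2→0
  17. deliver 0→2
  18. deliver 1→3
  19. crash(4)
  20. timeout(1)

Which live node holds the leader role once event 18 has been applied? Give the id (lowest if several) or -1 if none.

-1

[1] timeout(2) → N2(cand t1 [-])
[2] deliver 2→0 → N0(foll t1 [-])
[3] deliver 0→2 → ∅
[4] deliver 2→1 → N1(foll t1 [-])
[5] deliver 1→2 → N2(lead t1 [-])
[6] deliver 2→3 → N3(foll t1 [-])
[7] deliver 3→2 → ∅
[8] propose(2,'w') → N2(lead t1 [w])
[9] deliver 2→3 → N3(foll t1 [w])
[10] deliver 3→2 → ∅
[11] deliver 2→0 → N0(foll t1 [w])
[12] deliver 0→2 → ∅
[13] timeout(2) → N2(cand t2 [w])
[14] deliver 2→1 → N1(foll t1 [w])
[15] deliver 1→2 → ∅
[16] deliver 2→0 → N0(foll t2 [w])
[17] deliver 0→2 → ∅
[18] deliver 1→3 → ∅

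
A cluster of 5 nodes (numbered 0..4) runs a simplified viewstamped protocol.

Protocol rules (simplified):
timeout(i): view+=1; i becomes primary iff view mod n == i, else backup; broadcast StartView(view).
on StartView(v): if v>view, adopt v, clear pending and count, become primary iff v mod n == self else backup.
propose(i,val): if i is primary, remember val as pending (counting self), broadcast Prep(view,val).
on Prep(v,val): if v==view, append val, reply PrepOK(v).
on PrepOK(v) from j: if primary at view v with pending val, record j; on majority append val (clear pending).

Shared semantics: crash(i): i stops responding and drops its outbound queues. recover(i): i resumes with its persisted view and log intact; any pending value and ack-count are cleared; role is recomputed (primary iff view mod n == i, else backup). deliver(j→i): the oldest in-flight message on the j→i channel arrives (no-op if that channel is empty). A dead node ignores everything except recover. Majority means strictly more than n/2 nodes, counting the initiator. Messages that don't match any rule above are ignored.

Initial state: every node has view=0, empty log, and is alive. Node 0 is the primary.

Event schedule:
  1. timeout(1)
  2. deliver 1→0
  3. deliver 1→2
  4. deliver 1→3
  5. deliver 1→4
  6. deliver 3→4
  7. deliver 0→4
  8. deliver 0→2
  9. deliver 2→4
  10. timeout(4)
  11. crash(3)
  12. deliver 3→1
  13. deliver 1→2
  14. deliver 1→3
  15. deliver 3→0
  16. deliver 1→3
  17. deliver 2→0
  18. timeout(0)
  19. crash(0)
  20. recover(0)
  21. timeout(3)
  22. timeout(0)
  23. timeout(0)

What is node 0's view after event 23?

4

e1 timeout(1): 1[prim,v=1,-]
e2 deliver 1→0: 0[back,v=1,-]
e3 deliver 1→2: 2[back,v=1,-]
e4 deliver 1→3: 3[back,v=1,-]
e5 deliver 1→4: 4[back,v=1,-]
e6 deliver 3→4: ·
e7 deliver 0→4: ·
e8 deliver 0→2: ·
e9 deliver 2→4: ·
e10 timeout(4): 4[back,v=2,-]
e11 crash(3): 3[✗back,v=1,-]
e12 deliver 3→1: ·
e13 deliver 1→2: ·
e14 deliver 1→3: ·
e15 deliver 3→0: ·
e16 deliver 1→3: ·
e17 deliver 2→0: ·
e18 timeout(0): 0[back,v=2,-]
e19 crash(0): 0[✗back,v=2,-]
e20 recover(0): 0[back,v=2,-]
e21 timeout(3): ·
e22 timeout(0): 0[back,v=3,-]
e23 timeout(0): 0[back,v=4,-]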